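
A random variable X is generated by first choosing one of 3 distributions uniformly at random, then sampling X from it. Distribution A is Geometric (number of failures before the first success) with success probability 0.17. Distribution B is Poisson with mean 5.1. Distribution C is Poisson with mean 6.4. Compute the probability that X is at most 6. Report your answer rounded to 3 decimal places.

0.673

Conditional on each component, P(X ≤ 6): A: 0.728639; B: 0.74742; C: 0.542329.
By total probability, P(X ≤ 6) = 0.333333·0.728639 + 0.333333·0.74742 + 0.333333·0.542329 = 0.672796.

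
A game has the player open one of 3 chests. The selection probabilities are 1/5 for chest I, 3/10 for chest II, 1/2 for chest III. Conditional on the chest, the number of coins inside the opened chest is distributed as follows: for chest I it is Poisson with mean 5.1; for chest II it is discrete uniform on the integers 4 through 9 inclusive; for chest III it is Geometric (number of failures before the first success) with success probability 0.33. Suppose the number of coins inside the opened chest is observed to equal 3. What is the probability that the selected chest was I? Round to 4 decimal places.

0.3520

Likelihoods P(X=3 | ·): I: 0.13479; II: 0; III: 0.0992518.
Posterior ∝ prior × likelihood. Numerator for I: 0.2·0.13479 = 0.026958.
Normalizing constant: 0.2·0.13479 + 0.3·0 + 0.5·0.0992518 = 0.0765839.
P(I | observation) = 0.026958 / 0.0765839 = 0.352006.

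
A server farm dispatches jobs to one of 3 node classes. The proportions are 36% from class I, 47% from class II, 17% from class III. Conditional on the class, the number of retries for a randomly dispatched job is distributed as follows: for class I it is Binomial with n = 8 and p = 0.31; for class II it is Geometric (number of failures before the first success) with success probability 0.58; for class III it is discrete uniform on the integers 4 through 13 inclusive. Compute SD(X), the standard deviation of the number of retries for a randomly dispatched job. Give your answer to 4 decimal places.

3.1900

Per component, I: μ=2.48, E[X²]=7.8616; II: μ=0.724138, E[X²]=1.77289; III: μ=8.5, E[X²]=80.5.
E[X] = 0.36·2.48 + 0.47·0.724138 + 0.17·8.5 = 2.67814.
E[X²] = 0.36·7.8616 + 0.47·1.77289 + 0.17·80.5 = 17.3484.
Var(X) = E[X²] − (E[X])² = 17.3484 − 7.17246 = 10.176.
SD(X) = √10.176 = 3.18998.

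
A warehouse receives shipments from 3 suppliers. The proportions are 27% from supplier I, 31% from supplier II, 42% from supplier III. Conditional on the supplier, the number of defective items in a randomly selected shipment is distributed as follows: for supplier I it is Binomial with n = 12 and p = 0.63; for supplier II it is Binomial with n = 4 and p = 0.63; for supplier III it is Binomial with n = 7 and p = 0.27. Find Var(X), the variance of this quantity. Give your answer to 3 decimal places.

Per component, I: μ=7.56, E[X²]=59.9508; II: μ=2.52, E[X²]=7.2828; III: μ=1.89, E[X²]=4.9518.
E[X] = 0.27·7.56 + 0.31·2.52 + 0.42·1.89 = 3.6162.
E[X²] = 0.27·59.9508 + 0.31·7.2828 + 0.42·4.9518 = 20.5241.
Var(X) = E[X²] − (E[X])² = 20.5241 − 13.0769 = 7.44724.

7.447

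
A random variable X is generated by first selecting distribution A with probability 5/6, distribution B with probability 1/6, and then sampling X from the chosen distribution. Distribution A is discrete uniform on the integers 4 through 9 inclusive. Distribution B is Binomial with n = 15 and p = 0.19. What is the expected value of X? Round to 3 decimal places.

5.892

Component means — A: 6.5; B: 2.85.
E[X] = 0.833333·6.5 + 0.166667·2.85 = 5.89167.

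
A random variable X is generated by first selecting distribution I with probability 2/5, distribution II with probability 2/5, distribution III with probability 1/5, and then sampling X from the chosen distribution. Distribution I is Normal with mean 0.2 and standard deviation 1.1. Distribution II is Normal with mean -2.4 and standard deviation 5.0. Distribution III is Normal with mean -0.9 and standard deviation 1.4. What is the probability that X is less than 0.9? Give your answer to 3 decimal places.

Conditional on each component, P(X < 0.9): I: 0.73773; II: 0.745373; III: 0.900729.
By total probability, P(X < 0.9) = 0.4·0.73773 + 0.4·0.745373 + 0.2·0.900729 = 0.773387.

0.773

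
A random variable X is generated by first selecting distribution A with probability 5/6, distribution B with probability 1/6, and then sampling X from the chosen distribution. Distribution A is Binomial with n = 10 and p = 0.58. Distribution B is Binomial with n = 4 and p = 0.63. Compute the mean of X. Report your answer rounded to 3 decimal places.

Component means — A: 5.8; B: 2.52.
E[X] = 0.833333·5.8 + 0.166667·2.52 = 5.25333.

5.253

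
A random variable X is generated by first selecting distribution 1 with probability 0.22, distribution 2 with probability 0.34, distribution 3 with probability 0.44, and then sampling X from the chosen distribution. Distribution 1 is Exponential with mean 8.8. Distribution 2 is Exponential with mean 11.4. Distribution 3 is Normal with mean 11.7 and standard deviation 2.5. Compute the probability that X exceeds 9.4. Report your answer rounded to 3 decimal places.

0.586

Conditional on each component, P(X > 9.4): 1: 0.343633; 2: 0.438427; 3: 0.821214.
By total probability, P(X > 9.4) = 0.22·0.343633 + 0.34·0.438427 + 0.44·0.821214 = 0.585998.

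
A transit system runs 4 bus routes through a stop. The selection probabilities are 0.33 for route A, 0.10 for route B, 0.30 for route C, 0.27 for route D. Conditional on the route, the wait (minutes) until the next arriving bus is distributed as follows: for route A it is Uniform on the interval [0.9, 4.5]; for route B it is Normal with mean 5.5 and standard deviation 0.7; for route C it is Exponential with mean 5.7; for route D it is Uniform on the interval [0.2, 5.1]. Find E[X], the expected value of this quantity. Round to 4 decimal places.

3.8665

Component means — A: 2.7; B: 5.5; C: 5.7; D: 2.65.
E[X] = 0.33·2.7 + 0.1·5.5 + 0.3·5.7 + 0.27·2.65 = 3.8665.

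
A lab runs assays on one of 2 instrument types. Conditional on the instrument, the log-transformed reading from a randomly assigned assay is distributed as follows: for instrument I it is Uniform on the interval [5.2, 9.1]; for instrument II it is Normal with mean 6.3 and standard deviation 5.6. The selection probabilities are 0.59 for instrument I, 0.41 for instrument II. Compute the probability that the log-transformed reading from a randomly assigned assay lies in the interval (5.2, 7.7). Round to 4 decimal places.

0.4506

Conditional on each instrument, P(5.2 < X < 7.7): I: 0.641026; II: 0.176569.
By total probability, P(5.2 < X < 7.7) = 0.59·0.641026 + 0.41·0.176569 = 0.450598.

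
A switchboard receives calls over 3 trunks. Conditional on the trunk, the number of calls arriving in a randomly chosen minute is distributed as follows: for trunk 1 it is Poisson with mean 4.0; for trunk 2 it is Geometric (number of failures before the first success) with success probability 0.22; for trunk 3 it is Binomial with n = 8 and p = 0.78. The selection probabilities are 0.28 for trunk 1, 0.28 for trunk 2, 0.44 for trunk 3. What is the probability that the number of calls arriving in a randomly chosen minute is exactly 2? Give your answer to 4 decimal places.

0.0794

Conditional on each trunk, P(X = 2): 1: 0.146525; 2: 0.133848; 3: 0.00193145.
By total probability, P(X = 2) = 0.28·0.146525 + 0.28·0.133848 + 0.44·0.00193145 = 0.0793543.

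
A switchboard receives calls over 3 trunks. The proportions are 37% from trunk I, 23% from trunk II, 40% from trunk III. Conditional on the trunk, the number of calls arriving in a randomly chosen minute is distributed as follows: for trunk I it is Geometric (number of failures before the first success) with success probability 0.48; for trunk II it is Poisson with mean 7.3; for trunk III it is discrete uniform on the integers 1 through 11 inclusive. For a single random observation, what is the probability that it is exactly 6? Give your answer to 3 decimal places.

0.073

Conditional on each trunk, P(X = 6): I: 0.00948989; II: 0.141989; III: 0.0909091.
By total probability, P(X = 6) = 0.37·0.00948989 + 0.23·0.141989 + 0.4·0.0909091 = 0.0725324.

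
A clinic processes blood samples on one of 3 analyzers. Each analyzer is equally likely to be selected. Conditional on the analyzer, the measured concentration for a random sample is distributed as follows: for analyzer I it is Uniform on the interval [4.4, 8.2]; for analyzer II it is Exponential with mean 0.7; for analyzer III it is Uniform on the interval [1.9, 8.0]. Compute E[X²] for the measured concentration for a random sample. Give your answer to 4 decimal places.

23.1589

For each component E[X²] = Var + (mean)², giving I: 40.8933; II: 0.98; III: 27.6033.
Overall E[X²] = 0.333333·40.8933 + 0.333333·0.98 + 0.333333·27.6033 = 23.1589.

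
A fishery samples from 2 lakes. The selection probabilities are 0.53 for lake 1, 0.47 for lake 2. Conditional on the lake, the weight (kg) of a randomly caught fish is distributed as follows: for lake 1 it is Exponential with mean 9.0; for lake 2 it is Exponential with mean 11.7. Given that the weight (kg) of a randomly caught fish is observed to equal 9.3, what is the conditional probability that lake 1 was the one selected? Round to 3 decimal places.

0.536

Likelihoods f(9.3 | ·): 1: 0.0395354; 2: 0.0386016.
Posterior ∝ prior × likelihood. Numerator for 1: 0.53·0.0395354 = 0.0209538.
Normalizing constant: 0.53·0.0395354 + 0.47·0.0386016 = 0.0390965.
P(1 | observation) = 0.0209538 / 0.0390965 = 0.53595.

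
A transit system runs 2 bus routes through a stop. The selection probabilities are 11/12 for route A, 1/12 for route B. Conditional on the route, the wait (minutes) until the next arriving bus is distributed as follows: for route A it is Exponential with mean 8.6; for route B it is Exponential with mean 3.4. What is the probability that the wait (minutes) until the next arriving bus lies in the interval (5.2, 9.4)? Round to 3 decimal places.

Conditional on each route, P(5.2 < X < 9.4): A: 0.211063; B: 0.153668.
By total probability, P(5.2 < X < 9.4) = 0.916667·0.211063 + 0.0833333·0.153668 = 0.20628.

0.206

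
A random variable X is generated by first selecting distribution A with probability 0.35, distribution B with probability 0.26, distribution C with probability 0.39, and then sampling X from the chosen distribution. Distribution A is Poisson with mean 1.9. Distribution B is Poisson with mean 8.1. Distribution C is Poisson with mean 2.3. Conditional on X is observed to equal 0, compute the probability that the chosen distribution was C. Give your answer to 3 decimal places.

0.427

Likelihoods P(X=0 | ·): A: 0.149569; B: 0.000303539; C: 0.100259.
Posterior ∝ prior × likelihood. Numerator for C: 0.39·0.100259 = 0.0391009.
Normalizing constant: 0.35·0.149569 + 0.26·0.000303539 + 0.39·0.100259 = 0.0915289.
P(C | observation) = 0.0391009 / 0.0915289 = 0.427198.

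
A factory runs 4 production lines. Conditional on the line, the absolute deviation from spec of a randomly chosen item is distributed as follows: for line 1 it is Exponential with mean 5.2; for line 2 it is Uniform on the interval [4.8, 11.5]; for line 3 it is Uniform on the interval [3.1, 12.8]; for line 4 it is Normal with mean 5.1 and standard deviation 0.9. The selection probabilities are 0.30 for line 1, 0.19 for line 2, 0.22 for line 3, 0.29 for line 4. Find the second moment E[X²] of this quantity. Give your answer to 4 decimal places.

For each component E[X²] = Var + (mean)², giving 1: 54.08; 2: 70.1633; 3: 71.0433; 4: 26.82.
Overall E[X²] = 0.3·54.08 + 0.19·70.1633 + 0.22·71.0433 + 0.29·26.82 = 52.9624.

52.9624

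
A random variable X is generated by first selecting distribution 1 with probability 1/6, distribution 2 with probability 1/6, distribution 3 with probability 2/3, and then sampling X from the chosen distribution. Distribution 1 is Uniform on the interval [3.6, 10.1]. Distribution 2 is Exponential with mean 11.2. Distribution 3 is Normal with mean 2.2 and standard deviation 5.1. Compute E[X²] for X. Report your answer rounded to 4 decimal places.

For each component E[X²] = Var + (mean)², giving 1: 50.4433; 2: 250.88; 3: 30.85.
Overall E[X²] = 0.166667·50.4433 + 0.166667·250.88 + 0.666667·30.85 = 70.7872.

70.7872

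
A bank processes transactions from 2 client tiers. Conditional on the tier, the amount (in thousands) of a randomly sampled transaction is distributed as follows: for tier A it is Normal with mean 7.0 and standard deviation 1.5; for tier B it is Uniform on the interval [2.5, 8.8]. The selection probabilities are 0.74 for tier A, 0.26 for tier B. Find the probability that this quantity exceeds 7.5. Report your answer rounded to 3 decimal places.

Conditional on each tier, P(X > 7.5): A: 0.369441; B: 0.206349.
By total probability, P(X > 7.5) = 0.74·0.369441 + 0.26·0.206349 = 0.327037.

0.327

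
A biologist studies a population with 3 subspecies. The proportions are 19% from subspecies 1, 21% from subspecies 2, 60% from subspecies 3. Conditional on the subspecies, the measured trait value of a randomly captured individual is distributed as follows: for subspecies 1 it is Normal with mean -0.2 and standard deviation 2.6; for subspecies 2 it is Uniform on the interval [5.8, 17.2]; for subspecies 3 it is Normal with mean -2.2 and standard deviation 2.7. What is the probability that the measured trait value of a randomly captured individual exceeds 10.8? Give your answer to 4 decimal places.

0.1179

Conditional on each subspecies, P(X > 10.8): 1: 1.16447e-05; 2: 0.561404; 3: 7.36682e-07.
By total probability, P(X > 10.8) = 0.19·1.16447e-05 + 0.21·0.561404 + 0.6·7.36682e-07 = 0.117897.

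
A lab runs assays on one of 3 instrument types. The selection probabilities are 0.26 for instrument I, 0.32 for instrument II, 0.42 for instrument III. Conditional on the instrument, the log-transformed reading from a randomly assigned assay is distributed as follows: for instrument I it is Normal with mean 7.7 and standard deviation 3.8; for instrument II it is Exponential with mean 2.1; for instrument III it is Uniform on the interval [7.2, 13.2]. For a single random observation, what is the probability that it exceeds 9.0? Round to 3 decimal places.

Conditional on each instrument, P(X > 9.0): I: 0.366136; II: 0.0137638; III: 0.7.
By total probability, P(X > 9.0) = 0.26·0.366136 + 0.32·0.0137638 + 0.42·0.7 = 0.3936.

0.394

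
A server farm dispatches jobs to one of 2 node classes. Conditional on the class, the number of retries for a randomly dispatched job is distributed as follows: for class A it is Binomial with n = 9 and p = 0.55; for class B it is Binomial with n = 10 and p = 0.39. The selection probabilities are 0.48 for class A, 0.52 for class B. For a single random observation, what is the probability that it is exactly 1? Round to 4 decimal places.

0.0277

Conditional on each class, P(X = 1): A: 0.00832349; B: 0.0456072.
By total probability, P(X = 1) = 0.48·0.00832349 + 0.52·0.0456072 = 0.027711.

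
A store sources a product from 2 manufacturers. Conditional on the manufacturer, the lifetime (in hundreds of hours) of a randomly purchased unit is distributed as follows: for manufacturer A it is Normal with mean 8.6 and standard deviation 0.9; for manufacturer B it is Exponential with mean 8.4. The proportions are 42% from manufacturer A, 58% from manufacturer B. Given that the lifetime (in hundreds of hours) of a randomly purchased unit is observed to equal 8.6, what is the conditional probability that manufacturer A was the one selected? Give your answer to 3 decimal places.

Likelihoods f(8.6 | ·): A: 0.443269; B: 0.0427647.
Posterior ∝ prior × likelihood. Numerator for A: 0.42·0.443269 = 0.186173.
Normalizing constant: 0.42·0.443269 + 0.58·0.0427647 = 0.210977.
P(A | observation) = 0.186173 / 0.210977 = 0.882435.

0.882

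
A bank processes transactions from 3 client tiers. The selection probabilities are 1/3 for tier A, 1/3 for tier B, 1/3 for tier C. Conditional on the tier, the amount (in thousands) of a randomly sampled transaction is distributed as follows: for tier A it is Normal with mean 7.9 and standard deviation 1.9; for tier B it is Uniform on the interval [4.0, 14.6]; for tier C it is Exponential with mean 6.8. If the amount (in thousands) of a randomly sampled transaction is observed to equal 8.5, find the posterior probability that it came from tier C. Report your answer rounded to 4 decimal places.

Likelihoods f(8.5 | ·): A: 0.199757; B: 0.0943396; C: 0.0421331.
Posterior ∝ prior × likelihood. Numerator for C: 0.333333·0.0421331 = 0.0140444.
Normalizing constant: 0.333333·0.199757 + 0.333333·0.0943396 + 0.333333·0.0421331 = 0.112077.
P(C | observation) = 0.0140444 / 0.112077 = 0.12531.

0.1253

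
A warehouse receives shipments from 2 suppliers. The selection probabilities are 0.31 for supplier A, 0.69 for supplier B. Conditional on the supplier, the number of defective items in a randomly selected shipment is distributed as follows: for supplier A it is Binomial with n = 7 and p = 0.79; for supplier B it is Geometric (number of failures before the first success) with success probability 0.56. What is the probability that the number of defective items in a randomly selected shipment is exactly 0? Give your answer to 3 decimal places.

0.386

Conditional on each supplier, P(X = 0): A: 1.80109e-05; B: 0.56.
By total probability, P(X = 0) = 0.31·1.80109e-05 + 0.69·0.56 = 0.386406.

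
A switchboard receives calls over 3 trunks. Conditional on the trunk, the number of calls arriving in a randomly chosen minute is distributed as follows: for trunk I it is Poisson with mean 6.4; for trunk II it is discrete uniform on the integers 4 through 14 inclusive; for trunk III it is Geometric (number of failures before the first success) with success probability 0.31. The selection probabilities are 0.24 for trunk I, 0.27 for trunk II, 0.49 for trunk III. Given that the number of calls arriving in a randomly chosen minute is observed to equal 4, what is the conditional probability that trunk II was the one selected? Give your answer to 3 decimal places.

Likelihoods P(X=4 | ·): I: 0.116151; II: 0.0909091; III: 0.0702681.
Posterior ∝ prior × likelihood. Numerator for II: 0.27·0.0909091 = 0.0245455.
Normalizing constant: 0.24·0.116151 + 0.27·0.0909091 + 0.49·0.0702681 = 0.0868531.
P(II | observation) = 0.0245455 / 0.0868531 = 0.282609.

0.283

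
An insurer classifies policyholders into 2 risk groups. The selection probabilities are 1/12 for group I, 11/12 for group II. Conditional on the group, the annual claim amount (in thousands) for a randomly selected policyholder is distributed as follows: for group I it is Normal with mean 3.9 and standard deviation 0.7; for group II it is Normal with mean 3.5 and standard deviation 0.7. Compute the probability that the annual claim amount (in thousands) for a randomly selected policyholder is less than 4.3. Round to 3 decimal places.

Conditional on each group, P(X < 4.3): I: 0.716145; II: 0.873451.
By total probability, P(X < 4.3) = 0.0833333·0.716145 + 0.916667·0.873451 = 0.860342.

0.860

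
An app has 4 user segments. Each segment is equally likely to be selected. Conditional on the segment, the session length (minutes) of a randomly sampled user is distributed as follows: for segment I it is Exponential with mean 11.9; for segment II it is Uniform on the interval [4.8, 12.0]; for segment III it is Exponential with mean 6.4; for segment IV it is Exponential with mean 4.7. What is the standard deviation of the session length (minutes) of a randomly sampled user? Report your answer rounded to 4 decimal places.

Per component, I: μ=11.9, E[X²]=283.22; II: μ=8.4, E[X²]=74.88; III: μ=6.4, E[X²]=81.92; IV: μ=4.7, E[X²]=44.18.
E[X] = 0.25·11.9 + 0.25·8.4 + 0.25·6.4 + 0.25·4.7 = 7.85.
E[X²] = 0.25·283.22 + 0.25·74.88 + 0.25·81.92 + 0.25·44.18 = 121.05.
Var(X) = E[X²] − (E[X])² = 121.05 − 61.6225 = 59.4275.
SD(X) = √59.4275 = 7.70892.

7.7089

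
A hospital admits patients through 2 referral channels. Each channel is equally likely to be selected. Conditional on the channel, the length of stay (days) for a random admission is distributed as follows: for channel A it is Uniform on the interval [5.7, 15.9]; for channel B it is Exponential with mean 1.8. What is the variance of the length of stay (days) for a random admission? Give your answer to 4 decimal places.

Per component, A: μ=10.8, E[X²]=125.31; B: μ=1.8, E[X²]=6.48.
E[X] = 0.5·10.8 + 0.5·1.8 = 6.3.
E[X²] = 0.5·125.31 + 0.5·6.48 = 65.895.
Var(X) = E[X²] − (E[X])² = 65.895 − 39.69 = 26.205.

26.2050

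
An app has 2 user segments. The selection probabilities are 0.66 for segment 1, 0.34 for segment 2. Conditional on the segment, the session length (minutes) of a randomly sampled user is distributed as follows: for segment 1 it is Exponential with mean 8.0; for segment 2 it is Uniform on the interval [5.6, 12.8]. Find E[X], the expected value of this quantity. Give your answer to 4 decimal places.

8.4080

Component means — 1: 8; 2: 9.2.
E[X] = 0.66·8 + 0.34·9.2 = 8.408.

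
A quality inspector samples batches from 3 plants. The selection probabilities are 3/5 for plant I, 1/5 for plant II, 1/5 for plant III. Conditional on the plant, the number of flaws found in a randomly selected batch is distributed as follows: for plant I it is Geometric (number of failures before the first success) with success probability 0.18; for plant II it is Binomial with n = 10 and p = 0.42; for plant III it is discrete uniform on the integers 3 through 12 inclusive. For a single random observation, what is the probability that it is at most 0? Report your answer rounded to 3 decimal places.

Conditional on each plant, P(X ≤ 0): I: 0.18; II: 0.00430804; III: 0.
By total probability, P(X ≤ 0) = 0.6·0.18 + 0.2·0.00430804 + 0.2·0 = 0.108862.

0.109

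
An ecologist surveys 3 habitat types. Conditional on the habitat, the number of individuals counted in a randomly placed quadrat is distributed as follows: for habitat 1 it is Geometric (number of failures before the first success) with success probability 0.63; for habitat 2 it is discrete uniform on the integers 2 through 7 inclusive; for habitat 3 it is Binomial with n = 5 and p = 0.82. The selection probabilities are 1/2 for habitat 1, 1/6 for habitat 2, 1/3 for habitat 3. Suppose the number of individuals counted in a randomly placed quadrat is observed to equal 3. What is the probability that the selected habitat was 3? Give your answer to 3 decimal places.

0.577

Likelihoods P(X=3 | ·): 1: 0.0319114; 2: 0.166667; 3: 0.178643.
Posterior ∝ prior × likelihood. Numerator for 3: 0.333333·0.178643 = 0.0595477.
Normalizing constant: 0.5·0.0319114 + 0.166667·0.166667 + 0.333333·0.178643 = 0.103281.
P(3 | observation) = 0.0595477 / 0.103281 = 0.576559.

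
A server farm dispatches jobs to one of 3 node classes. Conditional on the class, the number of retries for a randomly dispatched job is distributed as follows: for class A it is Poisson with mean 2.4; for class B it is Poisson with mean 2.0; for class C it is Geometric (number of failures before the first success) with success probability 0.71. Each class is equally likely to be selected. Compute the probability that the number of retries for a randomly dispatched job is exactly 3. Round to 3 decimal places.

0.136

Conditional on each class, P(X = 3): A: 0.209014; B: 0.180447; C: 0.0173162.
By total probability, P(X = 3) = 0.333333·0.209014 + 0.333333·0.180447 + 0.333333·0.0173162 = 0.135592.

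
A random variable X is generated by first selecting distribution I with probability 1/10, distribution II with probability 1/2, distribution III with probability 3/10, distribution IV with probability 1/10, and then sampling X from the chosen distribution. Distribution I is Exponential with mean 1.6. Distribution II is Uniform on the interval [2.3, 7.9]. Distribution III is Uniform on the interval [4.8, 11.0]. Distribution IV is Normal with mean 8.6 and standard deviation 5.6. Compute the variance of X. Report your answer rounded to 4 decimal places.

Per component, I: μ=1.6, E[X²]=5.12; II: μ=5.1, E[X²]=28.6233; III: μ=7.9, E[X²]=65.6133; IV: μ=8.6, E[X²]=105.32.
E[X] = 0.1·1.6 + 0.5·5.1 + 0.3·7.9 + 0.1·8.6 = 5.94.
E[X²] = 0.1·5.12 + 0.5·28.6233 + 0.3·65.6133 + 0.1·105.32 = 45.0397.
Var(X) = E[X²] − (E[X])² = 45.0397 − 35.2836 = 9.75607.

9.7561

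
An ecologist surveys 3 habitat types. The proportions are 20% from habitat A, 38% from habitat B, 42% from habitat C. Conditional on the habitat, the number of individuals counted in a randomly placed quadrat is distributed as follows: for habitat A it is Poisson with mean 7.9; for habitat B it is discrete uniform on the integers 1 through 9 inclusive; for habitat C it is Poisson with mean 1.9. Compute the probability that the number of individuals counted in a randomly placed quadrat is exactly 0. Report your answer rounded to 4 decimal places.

Conditional on each habitat, P(X = 0): A: 0.000370744; B: 0; C: 0.149569.
By total probability, P(X = 0) = 0.2·0.000370744 + 0.38·0 + 0.42·0.149569 = 0.062893.

0.0629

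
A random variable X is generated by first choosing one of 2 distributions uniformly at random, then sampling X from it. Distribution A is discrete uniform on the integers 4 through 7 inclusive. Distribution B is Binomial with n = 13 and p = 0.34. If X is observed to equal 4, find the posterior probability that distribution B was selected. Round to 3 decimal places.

Likelihoods P(X=4 | ·): A: 0.25; B: 0.227048.
Posterior ∝ prior × likelihood. Numerator for B: 0.5·0.227048 = 0.113524.
Normalizing constant: 0.5·0.25 + 0.5·0.227048 = 0.238524.
P(B | observation) = 0.113524 / 0.238524 = 0.475943.

0.476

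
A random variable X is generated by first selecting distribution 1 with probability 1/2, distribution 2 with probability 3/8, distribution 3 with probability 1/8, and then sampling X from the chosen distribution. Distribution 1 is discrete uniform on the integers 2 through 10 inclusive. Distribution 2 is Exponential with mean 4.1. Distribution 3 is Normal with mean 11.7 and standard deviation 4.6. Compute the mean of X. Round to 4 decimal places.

Component means — 1: 6; 2: 4.1; 3: 11.7.
E[X] = 0.5·6 + 0.375·4.1 + 0.125·11.7 = 6.

6.0000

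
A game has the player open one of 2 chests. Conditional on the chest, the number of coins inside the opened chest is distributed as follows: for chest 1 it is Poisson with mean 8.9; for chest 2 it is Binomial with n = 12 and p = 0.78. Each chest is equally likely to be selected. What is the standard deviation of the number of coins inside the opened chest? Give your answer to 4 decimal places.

2.3521

Per component, 1: μ=8.9, E[X²]=88.11; 2: μ=9.36, E[X²]=89.6688.
E[X] = 0.5·8.9 + 0.5·9.36 = 9.13.
E[X²] = 0.5·88.11 + 0.5·89.6688 = 88.8894.
Var(X) = E[X²] − (E[X])² = 88.8894 − 83.3569 = 5.5325.
SD(X) = √5.5325 = 2.35213.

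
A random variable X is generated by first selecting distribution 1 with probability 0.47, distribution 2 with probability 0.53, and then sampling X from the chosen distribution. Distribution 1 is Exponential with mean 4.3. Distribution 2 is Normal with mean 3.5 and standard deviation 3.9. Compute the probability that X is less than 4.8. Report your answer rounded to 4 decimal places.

Conditional on each component, P(X < 4.8): 1: 0.672504; 2: 0.630559.
By total probability, P(X < 4.8) = 0.47·0.672504 + 0.53·0.630559 = 0.650273.

0.6503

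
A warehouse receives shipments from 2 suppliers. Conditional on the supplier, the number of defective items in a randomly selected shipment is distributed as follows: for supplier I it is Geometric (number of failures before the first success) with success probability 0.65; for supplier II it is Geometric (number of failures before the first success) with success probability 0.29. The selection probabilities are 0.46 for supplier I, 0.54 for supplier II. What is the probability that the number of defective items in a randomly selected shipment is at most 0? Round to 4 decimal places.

0.4556

Conditional on each supplier, P(X ≤ 0): I: 0.65; II: 0.29.
By total probability, P(X ≤ 0) = 0.46·0.65 + 0.54·0.29 = 0.4556.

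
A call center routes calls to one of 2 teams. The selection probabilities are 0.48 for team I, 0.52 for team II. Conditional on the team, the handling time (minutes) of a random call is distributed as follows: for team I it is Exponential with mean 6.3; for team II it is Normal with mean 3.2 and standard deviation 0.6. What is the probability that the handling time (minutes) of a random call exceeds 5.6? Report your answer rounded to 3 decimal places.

0.197

Conditional on each team, P(X > 5.6): I: 0.411112; II: 3.16712e-05.
By total probability, P(X > 5.6) = 0.48·0.411112 + 0.52·3.16712e-05 = 0.19735.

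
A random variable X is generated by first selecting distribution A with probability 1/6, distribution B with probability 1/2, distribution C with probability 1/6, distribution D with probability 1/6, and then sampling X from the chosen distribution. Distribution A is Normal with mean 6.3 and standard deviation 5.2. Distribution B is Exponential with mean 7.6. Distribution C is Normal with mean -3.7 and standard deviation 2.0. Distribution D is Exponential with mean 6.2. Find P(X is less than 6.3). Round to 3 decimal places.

Conditional on each component, P(X < 6.3): A: 0.5; B: 0.563491; C: 1; D: 0.638007.
By total probability, P(X < 6.3) = 0.166667·0.5 + 0.5·0.563491 + 0.166667·1 + 0.166667·0.638007 = 0.63808.

0.638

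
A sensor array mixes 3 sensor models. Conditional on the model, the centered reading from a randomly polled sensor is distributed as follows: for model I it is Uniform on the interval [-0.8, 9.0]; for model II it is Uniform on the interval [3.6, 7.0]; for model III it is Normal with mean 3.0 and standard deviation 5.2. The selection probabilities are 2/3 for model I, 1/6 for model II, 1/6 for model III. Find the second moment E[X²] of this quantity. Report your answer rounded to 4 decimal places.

For each component E[X²] = Var + (mean)², giving I: 24.8133; II: 29.0533; III: 36.04.
Overall E[X²] = 0.666667·24.8133 + 0.166667·29.0533 + 0.166667·36.04 = 27.3911.

27.3911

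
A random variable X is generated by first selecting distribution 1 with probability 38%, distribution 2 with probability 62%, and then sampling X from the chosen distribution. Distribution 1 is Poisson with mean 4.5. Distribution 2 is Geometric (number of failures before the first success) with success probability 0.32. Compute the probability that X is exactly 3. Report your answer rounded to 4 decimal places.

Conditional on each component, P(X = 3): 1: 0.168718; 2: 0.100618.
By total probability, P(X = 3) = 0.38·0.168718 + 0.62·0.100618 = 0.126496.

0.1265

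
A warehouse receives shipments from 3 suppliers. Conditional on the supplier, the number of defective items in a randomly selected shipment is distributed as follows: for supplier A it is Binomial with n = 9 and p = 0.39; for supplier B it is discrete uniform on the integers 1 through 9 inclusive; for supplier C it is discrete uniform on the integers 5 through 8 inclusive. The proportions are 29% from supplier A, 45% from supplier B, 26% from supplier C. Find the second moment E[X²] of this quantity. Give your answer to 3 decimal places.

29.754

For each component E[X²] = Var + (mean)², giving A: 14.4612; B: 31.6667; C: 43.5.
Overall E[X²] = 0.29·14.4612 + 0.45·31.6667 + 0.26·43.5 = 29.7537.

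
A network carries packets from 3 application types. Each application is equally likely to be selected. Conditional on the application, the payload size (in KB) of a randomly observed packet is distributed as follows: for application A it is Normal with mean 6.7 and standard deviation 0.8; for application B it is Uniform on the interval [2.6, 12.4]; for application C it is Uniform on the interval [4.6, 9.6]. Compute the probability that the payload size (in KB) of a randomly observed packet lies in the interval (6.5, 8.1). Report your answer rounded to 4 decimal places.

0.3473

Conditional on each application, P(6.5 < X < 8.1): A: 0.558647; B: 0.163265; C: 0.32.
By total probability, P(6.5 < X < 8.1) = 0.333333·0.558647 + 0.333333·0.163265 + 0.333333·0.32 = 0.347304.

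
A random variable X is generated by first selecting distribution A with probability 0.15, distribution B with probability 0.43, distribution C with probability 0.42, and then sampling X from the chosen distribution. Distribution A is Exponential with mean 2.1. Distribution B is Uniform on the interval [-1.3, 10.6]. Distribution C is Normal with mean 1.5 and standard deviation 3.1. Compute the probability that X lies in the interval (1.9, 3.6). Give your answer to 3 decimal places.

0.179

Conditional on each component, P(1.9 < X < 3.6): A: 0.224546; B: 0.142857; C: 0.199596.
By total probability, P(1.9 < X < 3.6) = 0.15·0.224546 + 0.43·0.142857 + 0.42·0.199596 = 0.178941.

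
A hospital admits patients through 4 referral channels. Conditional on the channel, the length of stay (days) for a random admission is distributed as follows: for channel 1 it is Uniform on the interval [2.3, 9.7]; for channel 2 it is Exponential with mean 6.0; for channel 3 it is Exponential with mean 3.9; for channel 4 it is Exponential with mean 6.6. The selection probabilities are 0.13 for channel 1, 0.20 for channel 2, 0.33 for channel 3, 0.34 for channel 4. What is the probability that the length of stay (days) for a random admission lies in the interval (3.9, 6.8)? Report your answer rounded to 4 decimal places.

0.2216

Conditional on each channel, P(3.9 < X < 6.8): 1: 0.391892; 2: 0.200088; 3: 0.192988; 4: 0.196925.
By total probability, P(3.9 < X < 6.8) = 0.13·0.391892 + 0.2·0.200088 + 0.33·0.192988 + 0.34·0.196925 = 0.221604.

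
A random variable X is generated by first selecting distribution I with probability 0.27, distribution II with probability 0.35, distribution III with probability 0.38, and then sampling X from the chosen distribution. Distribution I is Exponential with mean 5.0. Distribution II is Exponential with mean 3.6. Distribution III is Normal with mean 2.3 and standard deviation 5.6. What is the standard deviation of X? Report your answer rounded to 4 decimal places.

4.9357

Per component, I: μ=5, E[X²]=50; II: μ=3.6, E[X²]=25.92; III: μ=2.3, E[X²]=36.65.
E[X] = 0.27·5 + 0.35·3.6 + 0.38·2.3 = 3.484.
E[X²] = 0.27·50 + 0.35·25.92 + 0.38·36.65 = 36.499.
Var(X) = E[X²] − (E[X])² = 36.499 − 12.1383 = 24.3607.
SD(X) = √24.3607 = 4.93566.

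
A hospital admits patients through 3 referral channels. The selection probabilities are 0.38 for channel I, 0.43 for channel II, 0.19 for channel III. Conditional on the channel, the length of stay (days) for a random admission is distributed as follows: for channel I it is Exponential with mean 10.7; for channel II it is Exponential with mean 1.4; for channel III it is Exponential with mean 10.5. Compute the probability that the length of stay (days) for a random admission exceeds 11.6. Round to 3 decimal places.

Conditional on each channel, P(X > 11.6): I: 0.338202; II: 0.000252093; III: 0.33129.
By total probability, P(X > 11.6) = 0.38·0.338202 + 0.43·0.000252093 + 0.19·0.33129 = 0.19157.

0.192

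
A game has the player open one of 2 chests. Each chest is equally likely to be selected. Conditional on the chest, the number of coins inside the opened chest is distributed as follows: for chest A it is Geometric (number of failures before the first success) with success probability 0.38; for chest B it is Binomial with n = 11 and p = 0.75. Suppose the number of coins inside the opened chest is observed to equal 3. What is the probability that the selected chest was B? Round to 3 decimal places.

Likelihoods P(X=3 | ·): A: 0.0905646; B: 0.00106215.
Posterior ∝ prior × likelihood. Numerator for B: 0.5·0.00106215 = 0.000531077.
Normalizing constant: 0.5·0.0905646 + 0.5·0.00106215 = 0.0458134.
P(B | observation) = 0.000531077 / 0.0458134 = 0.0115922.

0.012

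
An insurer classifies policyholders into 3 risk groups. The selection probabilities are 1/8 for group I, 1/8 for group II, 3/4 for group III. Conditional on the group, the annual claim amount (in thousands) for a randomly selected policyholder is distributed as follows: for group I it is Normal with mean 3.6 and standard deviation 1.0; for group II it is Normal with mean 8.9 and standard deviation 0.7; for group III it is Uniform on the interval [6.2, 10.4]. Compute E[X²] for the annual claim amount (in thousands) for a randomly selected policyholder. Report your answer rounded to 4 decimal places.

64.4775

For each component E[X²] = Var + (mean)², giving I: 13.96; II: 79.7; III: 70.36.
Overall E[X²] = 0.125·13.96 + 0.125·79.7 + 0.75·70.36 = 64.4775.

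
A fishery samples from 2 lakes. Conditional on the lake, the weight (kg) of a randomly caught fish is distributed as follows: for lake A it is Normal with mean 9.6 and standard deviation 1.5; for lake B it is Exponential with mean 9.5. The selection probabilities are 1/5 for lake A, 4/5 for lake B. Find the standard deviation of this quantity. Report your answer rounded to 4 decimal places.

Per component, A: μ=9.6, E[X²]=94.41; B: μ=9.5, E[X²]=180.5.
E[X] = 0.2·9.6 + 0.8·9.5 = 9.52.
E[X²] = 0.2·94.41 + 0.8·180.5 = 163.282.
Var(X) = E[X²] − (E[X])² = 163.282 − 90.6304 = 72.6516.
SD(X) = √72.6516 = 8.52359.

8.5236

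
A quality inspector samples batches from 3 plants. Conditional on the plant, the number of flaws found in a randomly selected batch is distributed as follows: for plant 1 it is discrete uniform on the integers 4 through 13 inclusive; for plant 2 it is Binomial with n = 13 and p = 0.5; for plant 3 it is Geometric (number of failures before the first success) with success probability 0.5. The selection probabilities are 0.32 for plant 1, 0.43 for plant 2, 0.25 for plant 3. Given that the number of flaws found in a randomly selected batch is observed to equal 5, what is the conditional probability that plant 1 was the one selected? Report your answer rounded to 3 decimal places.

0.309

Likelihoods P(X=5 | ·): 1: 0.1; 2: 0.157104; 3: 0.015625.
Posterior ∝ prior × likelihood. Numerator for 1: 0.32·0.1 = 0.032.
Normalizing constant: 0.32·0.1 + 0.43·0.157104 + 0.25·0.015625 = 0.103461.
P(1 | observation) = 0.032 / 0.103461 = 0.309295.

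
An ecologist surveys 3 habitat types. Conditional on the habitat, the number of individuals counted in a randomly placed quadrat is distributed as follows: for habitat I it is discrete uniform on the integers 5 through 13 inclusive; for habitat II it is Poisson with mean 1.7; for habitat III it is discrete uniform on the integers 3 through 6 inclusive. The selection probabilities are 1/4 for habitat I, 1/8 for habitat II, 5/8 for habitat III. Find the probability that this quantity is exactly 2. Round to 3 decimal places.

0.033

Conditional on each habitat, P(X = 2): I: 0; II: 0.263978; III: 0.
By total probability, P(X = 2) = 0.25·0 + 0.125·0.263978 + 0.625·0 = 0.0329972.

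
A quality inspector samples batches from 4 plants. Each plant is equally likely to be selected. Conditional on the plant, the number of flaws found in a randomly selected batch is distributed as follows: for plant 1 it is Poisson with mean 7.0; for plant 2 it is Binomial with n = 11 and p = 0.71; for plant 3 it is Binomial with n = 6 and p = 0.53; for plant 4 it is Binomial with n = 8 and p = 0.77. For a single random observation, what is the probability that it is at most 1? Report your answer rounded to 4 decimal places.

Conditional on each plant, P(X ≤ 1): 1: 0.00729506; 2: 3.40773e-05; 3: 0.0837109; 4: 0.000217568.
By total probability, P(X ≤ 1) = 0.25·0.00729506 + 0.25·3.40773e-05 + 0.25·0.0837109 + 0.25·0.000217568 = 0.0228144.

0.0228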